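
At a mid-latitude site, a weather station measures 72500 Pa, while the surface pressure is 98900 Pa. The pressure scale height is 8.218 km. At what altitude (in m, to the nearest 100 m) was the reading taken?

z ≈ 2600 m

Invert the barometric formula: z = H ln(P₀/P).
P₀/P = 98900/72500 = 1.3641; ln(1.3641) = 0.31049.
z = 8218.0 × 0.31049 = 2551.6 m.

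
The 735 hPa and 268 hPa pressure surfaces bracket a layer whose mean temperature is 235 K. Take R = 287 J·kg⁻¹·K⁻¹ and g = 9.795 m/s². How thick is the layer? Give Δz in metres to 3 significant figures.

Hypsometric equation: Δz = (R T̄/g) ln(P₁/P₂).
R T̄/g = 287 × 235 / 9.795 = 6885.7 m.
ln(735/268) = ln(2.7425) = 1.0089.
Δz = 6885.7 × 1.0089 = 6947.0 m.

Δz ≈ 6950 m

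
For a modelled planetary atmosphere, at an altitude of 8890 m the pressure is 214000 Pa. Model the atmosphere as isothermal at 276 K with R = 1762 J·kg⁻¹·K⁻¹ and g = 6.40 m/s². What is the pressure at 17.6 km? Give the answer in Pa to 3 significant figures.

P ≈ 191000 Pa

Scale height: H = RT/g = 1762 × 276 / 6.40 = 75986 m.
Between two levels, P₂ = P₁ exp(−Δz/H) with Δz = z₂ − z₁.
Δz = 17600 − 8890.0 = 8710.0 m; Δz/H = 8710.0/75986 = 0.11463.
P₂ = 214000 × exp(−0.11463) = 214000 × 0.89170 = 190820 Pa.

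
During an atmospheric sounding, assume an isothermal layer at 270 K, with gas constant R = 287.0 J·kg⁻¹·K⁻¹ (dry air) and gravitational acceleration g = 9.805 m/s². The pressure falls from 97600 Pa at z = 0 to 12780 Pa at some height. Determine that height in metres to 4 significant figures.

Scale height: H = RT/g = 287.0 × 270 / 9.805 = 7903.1 m.
Invert the barometric formula: z = H ln(P₀/P).
P₀/P = 97600/12780 = 7.6369; ln(7.6369) = 2.0330.
z = 7903.1 × 2.0330 = 16067 m.

z ≈ 16070 m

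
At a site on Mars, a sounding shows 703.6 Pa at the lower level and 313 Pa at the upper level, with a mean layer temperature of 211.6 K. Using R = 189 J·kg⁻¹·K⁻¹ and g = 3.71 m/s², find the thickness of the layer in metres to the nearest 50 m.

Hypsometric equation: Δz = (R T̄/g) ln(P₁/P₂).
R T̄/g = 189 × 211.6 / 3.71 = 10780 m.
ln(703.6/313) = ln(2.2479) = 0.81000.
Δz = 10780 × 0.81000 = 8731.8 m.

Δz ≈ 8750 m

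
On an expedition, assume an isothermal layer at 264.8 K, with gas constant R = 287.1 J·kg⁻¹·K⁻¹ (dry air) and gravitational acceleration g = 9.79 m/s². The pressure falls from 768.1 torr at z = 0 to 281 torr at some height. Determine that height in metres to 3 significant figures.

Scale height: H = RT/g = 287.1 × 264.8 / 9.79 = 7765.5 m.
Invert the barometric formula: z = H ln(P₀/P).
P₀/P = 768.1/281 = 2.7335; ln(2.7335) = 1.0056.
z = 7765.5 × 1.0056 = 7809.0 m.

z ≈ 7810 m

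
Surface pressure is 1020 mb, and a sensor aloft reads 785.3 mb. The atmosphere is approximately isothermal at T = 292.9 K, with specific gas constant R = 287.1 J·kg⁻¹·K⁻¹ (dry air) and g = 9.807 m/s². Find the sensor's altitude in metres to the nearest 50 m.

z ≈ 2250 m

Scale height: H = RT/g = 287.1 × 292.9 / 9.807 = 8574.6 m.
Invert the barometric formula: z = H ln(P₀/P).
P₀/P = 1020/785.3 = 1.2989; ln(1.2989) = 0.26152.
z = 8574.6 × 0.26152 = 2242.4 m.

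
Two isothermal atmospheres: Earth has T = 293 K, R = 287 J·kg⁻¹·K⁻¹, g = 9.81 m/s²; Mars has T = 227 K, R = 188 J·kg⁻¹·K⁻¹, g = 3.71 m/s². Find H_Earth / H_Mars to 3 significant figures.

H_Earth/H_Mars ≈ 0.745

H = RT/g for each body.
H_Earth = 287 × 293 / 9.81 = 8572.0 m.
H_Mars = 188 × 227 / 3.71 = 11503 m.
H_Earth/H_Mars = 8572.0/11503 = 0.74520.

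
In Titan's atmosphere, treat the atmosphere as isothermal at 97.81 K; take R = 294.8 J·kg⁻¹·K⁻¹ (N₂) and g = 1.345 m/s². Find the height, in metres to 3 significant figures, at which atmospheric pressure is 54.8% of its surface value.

z ≈ 12900 m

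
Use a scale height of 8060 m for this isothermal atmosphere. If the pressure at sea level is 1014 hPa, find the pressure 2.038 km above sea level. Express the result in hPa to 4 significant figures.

P ≈ 787.5 hPa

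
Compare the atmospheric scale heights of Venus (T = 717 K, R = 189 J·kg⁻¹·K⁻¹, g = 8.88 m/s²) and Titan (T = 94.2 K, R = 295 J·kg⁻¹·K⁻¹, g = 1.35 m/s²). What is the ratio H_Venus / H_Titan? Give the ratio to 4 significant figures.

H_Venus/H_Titan ≈ 0.7414

H = RT/g for each body.
H_Venus = 189 × 717 / 8.88 = 15260 m.
H_Titan = 295 × 94.2 / 1.35 = 20584 m.
H_Venus/H_Titan = 15260/20584 = 0.74135.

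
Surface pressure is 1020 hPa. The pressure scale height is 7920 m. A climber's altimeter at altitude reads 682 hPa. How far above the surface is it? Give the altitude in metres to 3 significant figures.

z ≈ 3190 m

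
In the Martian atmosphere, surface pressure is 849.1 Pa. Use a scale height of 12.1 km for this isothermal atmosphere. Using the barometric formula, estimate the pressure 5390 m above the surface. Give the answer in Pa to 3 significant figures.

Barometric formula: P = P₀ exp(−z/H).
z/H = 5390.0/12100 = 0.44545; exp(−0.44545) = 0.64054.
P = 849.1 × 0.64054 = 543.88 Pa.

P ≈ 544 Pa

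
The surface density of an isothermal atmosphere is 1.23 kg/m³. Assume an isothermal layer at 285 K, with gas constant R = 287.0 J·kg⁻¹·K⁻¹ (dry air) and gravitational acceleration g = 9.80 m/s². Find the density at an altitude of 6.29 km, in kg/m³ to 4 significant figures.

Scale height: H = RT/g = 287.0 × 285 / 9.80 = 8346.4 m.
In an isothermal atmosphere, density decays like pressure: ρ = ρ₀ exp(−z/H).
z/H = 6290.0/8346.4 = 0.75362; exp(−0.75362) = 0.47066.
ρ = 1.23 × 0.47066 = 0.57891 kg/m³.

ρ ≈ 0.5789 kg/m³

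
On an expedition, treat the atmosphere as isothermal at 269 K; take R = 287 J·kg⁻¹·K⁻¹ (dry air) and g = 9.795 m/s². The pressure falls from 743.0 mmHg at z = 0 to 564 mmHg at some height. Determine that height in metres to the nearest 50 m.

z ≈ 2150 m

Scale height: H = RT/g = 287 × 269 / 9.795 = 7881.9 m.
Invert the barometric formula: z = H ln(P₀/P).
P₀/P = 743.0/564 = 1.3174; ln(1.3174) = 0.27566.
z = 7881.9 × 0.27566 = 2172.7 m.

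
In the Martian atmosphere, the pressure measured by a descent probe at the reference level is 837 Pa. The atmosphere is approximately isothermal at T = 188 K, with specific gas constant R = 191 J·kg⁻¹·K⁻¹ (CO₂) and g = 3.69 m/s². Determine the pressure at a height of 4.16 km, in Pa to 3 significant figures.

Scale height: H = RT/g = 191 × 188 / 3.69 = 9731.2 m.
Barometric formula: P = P₀ exp(−z/H).
z/H = 4160.0/9731.2 = 0.42749; exp(−0.42749) = 0.65214.
P = 837 × 0.65214 = 545.84 Pa.

P ≈ 546 Pa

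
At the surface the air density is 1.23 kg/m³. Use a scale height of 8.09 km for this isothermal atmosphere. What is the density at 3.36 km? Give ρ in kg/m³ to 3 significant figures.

ρ ≈ 0.812 kg/m³

In an isothermal atmosphere, density decays like pressure: ρ = ρ₀ exp(−z/H).
z/H = 3360.0/8090.0 = 0.41533; exp(−0.41533) = 0.66012.
ρ = 1.23 × 0.66012 = 0.81195 kg/m³.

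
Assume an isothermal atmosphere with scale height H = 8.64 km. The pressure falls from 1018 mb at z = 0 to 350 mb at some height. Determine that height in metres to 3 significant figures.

Invert the barometric formula: z = H ln(P₀/P).
P₀/P = 1018/350 = 2.9086; ln(2.9086) = 1.0677.
z = 8640.0 × 1.0677 = 9224.9 m.

z ≈ 9220 m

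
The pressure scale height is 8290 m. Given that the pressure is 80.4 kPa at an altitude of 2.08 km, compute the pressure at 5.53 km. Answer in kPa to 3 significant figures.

Between two levels, P₂ = P₁ exp(−Δz/H) with Δz = z₂ − z₁.
Δz = 5530.0 − 2080.0 = 3450.0 m; Δz/H = 3450.0/8290.0 = 0.41616.
P₂ = 80.4 × exp(−0.41616) = 80.4 × 0.65957 = 53.029 kPa.

P ≈ 53.0 kPa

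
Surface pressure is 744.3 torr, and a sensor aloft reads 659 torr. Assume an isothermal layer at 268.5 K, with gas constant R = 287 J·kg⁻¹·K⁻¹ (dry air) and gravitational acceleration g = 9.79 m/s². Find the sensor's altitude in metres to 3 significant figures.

z ≈ 958 m

Scale height: H = RT/g = 287 × 268.5 / 9.79 = 7871.2 m.
Invert the barometric formula: z = H ln(P₀/P).
P₀/P = 744.3/659 = 1.1294; ln(1.1294) = 0.12169.
z = 7871.2 × 0.12169 = 957.85 m.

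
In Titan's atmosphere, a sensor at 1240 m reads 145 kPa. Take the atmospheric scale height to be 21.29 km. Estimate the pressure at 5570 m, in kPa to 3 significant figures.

P ≈ 118 kPa

Between two levels, P₂ = P₁ exp(−Δz/H) with Δz = z₂ − z₁.
Δz = 5570.0 − 1240.0 = 4330.0 m; Δz/H = 4330.0/21290 = 0.20338.
P₂ = 145 × exp(−0.20338) = 145 × 0.81597 = 118.32 kPa.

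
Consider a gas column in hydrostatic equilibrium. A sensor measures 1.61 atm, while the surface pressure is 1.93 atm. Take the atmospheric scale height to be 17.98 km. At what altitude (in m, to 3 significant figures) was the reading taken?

z ≈ 3260 m

Invert the barometric formula: z = H ln(P₀/P).
P₀/P = 1.93/1.61 = 1.1988; ln(1.1988) = 0.18132.
z = 17980 × 0.18132 = 3260.1 m.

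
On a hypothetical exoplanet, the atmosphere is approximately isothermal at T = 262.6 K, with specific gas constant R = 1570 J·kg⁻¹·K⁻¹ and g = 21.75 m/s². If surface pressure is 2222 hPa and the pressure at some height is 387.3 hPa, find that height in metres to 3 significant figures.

Scale height: H = RT/g = 1570 × 262.6 / 21.75 = 18955 m.
Invert the barometric formula: z = H ln(P₀/P).
P₀/P = 2222/387.3 = 5.7372; ln(5.7372) = 1.7470.
z = 18955 × 1.7470 = 33114 m.

z ≈ 33100 m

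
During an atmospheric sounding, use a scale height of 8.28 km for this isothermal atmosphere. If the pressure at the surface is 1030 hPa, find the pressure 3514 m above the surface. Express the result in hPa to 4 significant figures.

P ≈ 673.8 hPa

Barometric formula: P = P₀ exp(−z/H).
z/H = 3514.0/8280.0 = 0.42440; exp(−0.42440) = 0.65416.
P = 1030 × 0.65416 = 673.78 hPa.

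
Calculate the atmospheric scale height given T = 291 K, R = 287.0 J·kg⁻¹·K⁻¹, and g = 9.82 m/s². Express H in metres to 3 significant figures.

H ≈ 8500 m

The scale height of an isothermal atmosphere is H = RT/g.
H = 287.0 × 291 / 9.82 = 83517/9.82 = 8504.8 m.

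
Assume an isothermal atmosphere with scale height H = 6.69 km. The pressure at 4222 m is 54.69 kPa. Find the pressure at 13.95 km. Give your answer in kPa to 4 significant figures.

P ≈ 12.78 kPa

Between two levels, P₂ = P₁ exp(−Δz/H) with Δz = z₂ − z₁.
Δz = 13950 − 4222.0 = 9728.0 m; Δz/H = 9728.0/6690.0 = 1.4541.
P₂ = 54.69 × exp(−1.4541) = 54.69 × 0.23361 = 12.776 kPa.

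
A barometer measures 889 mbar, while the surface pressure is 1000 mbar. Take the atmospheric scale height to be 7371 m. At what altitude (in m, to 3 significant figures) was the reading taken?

z ≈ 867 m

Invert the barometric formula: z = H ln(P₀/P).
P₀/P = 1000/889 = 1.1249; ln(1.1249) = 0.11769.
z = 7371.0 × 0.11769 = 867.49 m.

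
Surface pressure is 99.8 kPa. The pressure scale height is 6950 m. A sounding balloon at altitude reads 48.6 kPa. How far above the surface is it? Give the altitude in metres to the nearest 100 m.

z ≈ 5000 m

Invert the barometric formula: z = H ln(P₀/P).
P₀/P = 99.8/48.6 = 2.0535; ln(2.0535) = 0.71955.
z = 6950.0 × 0.71955 = 5000.9 m.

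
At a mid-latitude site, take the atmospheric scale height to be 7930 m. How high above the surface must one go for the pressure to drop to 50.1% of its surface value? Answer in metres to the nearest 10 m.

z ≈ 5480 m

Set P/P₀ = exp(−z/H) = 0.501, so z = −H ln(0.501).
−ln(0.501) = 0.69115; z = 7930.0 × 0.69115 = 5480.8 m.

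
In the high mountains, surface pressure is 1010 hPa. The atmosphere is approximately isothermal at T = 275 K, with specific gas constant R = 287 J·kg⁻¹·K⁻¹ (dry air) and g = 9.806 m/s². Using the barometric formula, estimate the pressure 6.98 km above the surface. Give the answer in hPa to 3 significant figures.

P ≈ 424 hPa

Scale height: H = RT/g = 287 × 275 / 9.806 = 8048.6 m.
Barometric formula: P = P₀ exp(−z/H).
z/H = 6980.0/8048.6 = 0.86723; exp(−0.86723) = 0.42011.
P = 1010 × 0.42011 = 424.31 hPa.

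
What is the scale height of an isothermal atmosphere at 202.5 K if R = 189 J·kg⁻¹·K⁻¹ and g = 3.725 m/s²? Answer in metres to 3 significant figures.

The scale height of an isothermal atmosphere is H = RT/g.
H = 189 × 202.5 / 3.725 = 38272/3.725 = 10274 m.

H ≈ 10300 m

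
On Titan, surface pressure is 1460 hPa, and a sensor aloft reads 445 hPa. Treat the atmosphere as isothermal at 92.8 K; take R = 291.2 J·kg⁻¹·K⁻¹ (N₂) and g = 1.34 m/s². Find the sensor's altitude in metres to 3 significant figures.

z ≈ 24000 m

Scale height: H = RT/g = 291.2 × 92.8 / 1.34 = 20167 m.
Invert the barometric formula: z = H ln(P₀/P).
P₀/P = 1460/445 = 3.2809; ln(3.2809) = 1.1881.
z = 20167 × 1.1881 = 23960 m.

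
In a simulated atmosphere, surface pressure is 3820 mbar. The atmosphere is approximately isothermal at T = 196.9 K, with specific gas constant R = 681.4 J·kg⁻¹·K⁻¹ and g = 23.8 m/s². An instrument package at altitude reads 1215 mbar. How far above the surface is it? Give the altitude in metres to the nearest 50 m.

Scale height: H = RT/g = 681.4 × 196.9 / 23.8 = 5637.3 m.
Invert the barometric formula: z = H ln(P₀/P).
P₀/P = 3820/1215 = 3.1440; ln(3.1440) = 1.1455.
z = 5637.3 × 1.1455 = 6457.5 m.

z ≈ 6450 m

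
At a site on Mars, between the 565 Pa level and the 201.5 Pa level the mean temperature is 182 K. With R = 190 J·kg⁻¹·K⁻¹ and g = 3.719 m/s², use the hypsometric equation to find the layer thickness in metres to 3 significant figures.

Hypsometric equation: Δz = (R T̄/g) ln(P₁/P₂).
R T̄/g = 190 × 182 / 3.719 = 9298.2 m.
ln(565/201.5) = ln(2.8040) = 1.0310.
Δz = 9298.2 × 1.0310 = 9586.4 m.

Δz ≈ 9590 m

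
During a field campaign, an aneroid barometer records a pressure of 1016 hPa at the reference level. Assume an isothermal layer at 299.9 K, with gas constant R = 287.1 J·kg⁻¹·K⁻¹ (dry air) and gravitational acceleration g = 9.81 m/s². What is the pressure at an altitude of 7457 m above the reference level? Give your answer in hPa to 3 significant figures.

P ≈ 434 hPa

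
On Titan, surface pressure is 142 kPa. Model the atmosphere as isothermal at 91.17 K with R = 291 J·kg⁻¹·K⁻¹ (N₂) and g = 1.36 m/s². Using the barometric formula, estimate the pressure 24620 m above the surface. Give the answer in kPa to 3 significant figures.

Scale height: H = RT/g = 291 × 91.17 / 1.36 = 19508 m.
Barometric formula: P = P₀ exp(−z/H).
z/H = 24620/19508 = 1.2620; exp(−1.2620) = 0.28309.
P = 142 × 0.28309 = 40.199 kPa.

P ≈ 40.2 kPa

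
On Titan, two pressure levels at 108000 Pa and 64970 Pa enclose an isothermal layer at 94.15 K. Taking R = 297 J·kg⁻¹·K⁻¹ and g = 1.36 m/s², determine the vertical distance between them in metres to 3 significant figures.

Δz ≈ 10400 m

Hypsometric equation: Δz = (R T̄/g) ln(P₁/P₂).
R T̄/g = 297 × 94.15 / 1.36 = 20561 m.
ln(108000/64970) = ln(1.6623) = 0.50820.
Δz = 20561 × 0.50820 = 10449 m.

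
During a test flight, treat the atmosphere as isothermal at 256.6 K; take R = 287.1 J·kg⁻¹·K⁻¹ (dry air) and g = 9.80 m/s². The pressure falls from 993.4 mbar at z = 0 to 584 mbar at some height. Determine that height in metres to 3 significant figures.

z ≈ 3990 m

Scale height: H = RT/g = 287.1 × 256.6 / 9.80 = 7517.3 m.
Invert the barometric formula: z = H ln(P₀/P).
P₀/P = 993.4/584 = 1.7010; ln(1.7010) = 0.53122.
z = 7517.3 × 0.53122 = 3993.3 m.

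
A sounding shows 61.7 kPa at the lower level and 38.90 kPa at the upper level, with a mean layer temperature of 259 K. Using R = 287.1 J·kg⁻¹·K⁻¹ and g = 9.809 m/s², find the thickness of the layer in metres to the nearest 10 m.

Δz ≈ 3500 m

Hypsometric equation: Δz = (R T̄/g) ln(P₁/P₂).
R T̄/g = 287.1 × 259 / 9.809 = 7580.7 m.
ln(61.7/38.90) = ln(1.5861) = 0.46128.
Δz = 7580.7 × 0.46128 = 3496.8 m.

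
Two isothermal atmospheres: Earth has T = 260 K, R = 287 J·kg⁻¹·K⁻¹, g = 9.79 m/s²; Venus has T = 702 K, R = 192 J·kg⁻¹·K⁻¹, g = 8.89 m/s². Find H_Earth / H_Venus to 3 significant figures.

H_Earth/H_Venus ≈ 0.503

H = RT/g for each body.
H_Earth = 287 × 260 / 9.79 = 7622.1 m.
H_Venus = 192 × 702 / 8.89 = 15161 m.
H_Earth/H_Venus = 7622.1/15161 = 0.50274.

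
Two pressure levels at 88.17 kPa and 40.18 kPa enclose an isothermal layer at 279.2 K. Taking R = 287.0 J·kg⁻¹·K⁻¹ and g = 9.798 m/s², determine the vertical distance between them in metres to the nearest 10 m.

Hypsometric equation: Δz = (R T̄/g) ln(P₁/P₂).
R T̄/g = 287.0 × 279.2 / 9.798 = 8178.2 m.
ln(88.17/40.18) = ln(2.1944) = 0.78591.
Δz = 8178.2 × 0.78591 = 6427.3 m.

Δz ≈ 6430 m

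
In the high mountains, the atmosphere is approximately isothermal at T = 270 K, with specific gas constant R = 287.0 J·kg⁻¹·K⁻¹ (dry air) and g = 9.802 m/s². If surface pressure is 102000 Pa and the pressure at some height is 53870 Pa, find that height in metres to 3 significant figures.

z ≈ 5050 m

Scale height: H = RT/g = 287.0 × 270 / 9.802 = 7905.5 m.
Invert the barometric formula: z = H ln(P₀/P).
P₀/P = 102000/53870 = 1.8934; ln(1.8934) = 0.63837.
z = 7905.5 × 0.63837 = 5046.6 m.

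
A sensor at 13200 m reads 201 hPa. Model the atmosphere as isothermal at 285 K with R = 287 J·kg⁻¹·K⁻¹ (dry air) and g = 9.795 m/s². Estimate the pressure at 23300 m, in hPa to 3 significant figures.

Scale height: H = RT/g = 287 × 285 / 9.795 = 8350.7 m.
Between two levels, P₂ = P₁ exp(−Δz/H) with Δz = z₂ − z₁.
Δz = 23300 − 13200 = 10100 m; Δz/H = 10100/8350.7 = 1.2095.
P₂ = 201 × exp(−1.2095) = 201 × 0.29835 = 59.968 hPa.

P ≈ 60.0 hPa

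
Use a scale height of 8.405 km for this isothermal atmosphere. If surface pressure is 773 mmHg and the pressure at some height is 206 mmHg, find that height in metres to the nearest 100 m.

z ≈ 11100 m

Invert the barometric formula: z = H ln(P₀/P).
P₀/P = 773/206 = 3.7524; ln(3.7524) = 1.3224.
z = 8405.0 × 1.3224 = 11115 m.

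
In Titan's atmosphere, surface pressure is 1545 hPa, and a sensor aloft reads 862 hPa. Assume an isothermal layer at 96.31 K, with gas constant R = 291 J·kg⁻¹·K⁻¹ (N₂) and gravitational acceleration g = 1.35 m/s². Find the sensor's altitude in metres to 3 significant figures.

Scale height: H = RT/g = 291 × 96.31 / 1.35 = 20760 m.
Invert the barometric formula: z = H ln(P₀/P).
P₀/P = 1545/862 = 1.7923; ln(1.7923) = 0.58350.
z = 20760 × 0.58350 = 12113 m.

z ≈ 12100 m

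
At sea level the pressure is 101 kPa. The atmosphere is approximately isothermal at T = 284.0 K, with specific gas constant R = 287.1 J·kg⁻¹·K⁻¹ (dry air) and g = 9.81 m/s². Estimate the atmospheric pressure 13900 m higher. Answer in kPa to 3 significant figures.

P ≈ 19.0 kPa

Scale height: H = RT/g = 287.1 × 284.0 / 9.81 = 8311.6 m.
Barometric formula: P = P₀ exp(−z/H).
z/H = 13900/8311.6 = 1.6724; exp(−1.6724) = 0.18780.
P = 101 × 0.18780 = 18.968 kPa.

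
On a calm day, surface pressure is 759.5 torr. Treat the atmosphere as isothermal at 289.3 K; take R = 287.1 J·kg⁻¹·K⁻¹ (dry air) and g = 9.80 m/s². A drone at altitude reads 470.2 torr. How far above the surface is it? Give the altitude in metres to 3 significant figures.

Scale height: H = RT/g = 287.1 × 289.3 / 9.80 = 8475.3 m.
Invert the barometric formula: z = H ln(P₀/P).
P₀/P = 759.5/470.2 = 1.6153; ln(1.6153) = 0.47952.
z = 8475.3 × 0.47952 = 4064.1 m.

z ≈ 4060 m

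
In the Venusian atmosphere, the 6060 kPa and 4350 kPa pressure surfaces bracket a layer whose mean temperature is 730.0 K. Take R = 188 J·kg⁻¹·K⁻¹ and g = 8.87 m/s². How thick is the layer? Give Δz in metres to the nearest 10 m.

Hypsometric equation: Δz = (R T̄/g) ln(P₁/P₂).
R T̄/g = 188 × 730.0 / 8.87 = 15472 m.
ln(6060/4350) = ln(1.3931) = 0.33153.
Δz = 15472 × 0.33153 = 5129.4 m.

Δz ≈ 5130 m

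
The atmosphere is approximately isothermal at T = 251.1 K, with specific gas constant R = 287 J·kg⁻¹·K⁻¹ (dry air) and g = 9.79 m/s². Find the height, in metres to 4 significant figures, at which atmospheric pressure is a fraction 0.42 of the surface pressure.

Scale height: H = RT/g = 287 × 251.1 / 9.79 = 7361.2 m.
Set P/P₀ = exp(−z/H) = 0.42, so z = −H ln(0.42).
−ln(0.42) = 0.86750; z = 7361.2 × 0.86750 = 6385.8 m.

z ≈ 6386 m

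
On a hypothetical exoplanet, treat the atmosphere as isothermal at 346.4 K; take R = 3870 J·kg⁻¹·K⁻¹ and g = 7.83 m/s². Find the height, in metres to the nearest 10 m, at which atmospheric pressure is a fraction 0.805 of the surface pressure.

z ≈ 37140 m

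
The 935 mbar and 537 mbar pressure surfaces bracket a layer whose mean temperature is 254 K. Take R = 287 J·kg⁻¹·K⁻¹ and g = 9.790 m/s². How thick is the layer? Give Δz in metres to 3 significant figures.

Hypsometric equation: Δz = (R T̄/g) ln(P₁/P₂).
R T̄/g = 287 × 254 / 9.790 = 7446.2 m.
ln(935/537) = ln(1.7412) = 0.55457.
Δz = 7446.2 × 0.55457 = 4129.4 m.

Δz ≈ 4130 m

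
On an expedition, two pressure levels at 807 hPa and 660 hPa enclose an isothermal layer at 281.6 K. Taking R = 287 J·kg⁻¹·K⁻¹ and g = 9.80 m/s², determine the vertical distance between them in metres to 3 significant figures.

Δz ≈ 1660 m

Hypsometric equation: Δz = (R T̄/g) ln(P₁/P₂).
R T̄/g = 287 × 281.6 / 9.80 = 8246.9 m.
ln(807/660) = ln(1.2227) = 0.20106.
Δz = 8246.9 × 0.20106 = 1658.1 m.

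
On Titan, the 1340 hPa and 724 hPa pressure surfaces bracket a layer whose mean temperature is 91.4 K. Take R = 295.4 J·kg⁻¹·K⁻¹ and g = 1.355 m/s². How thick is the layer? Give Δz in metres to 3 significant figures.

Hypsometric equation: Δz = (R T̄/g) ln(P₁/P₂).
R T̄/g = 295.4 × 91.4 / 1.355 = 19926 m.
ln(1340/724) = ln(1.8508) = 0.61562.
Δz = 19926 × 0.61562 = 12267 m.

Δz ≈ 12300 m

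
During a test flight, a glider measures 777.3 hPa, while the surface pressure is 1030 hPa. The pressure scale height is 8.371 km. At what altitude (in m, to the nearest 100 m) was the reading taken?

Invert the barometric formula: z = H ln(P₀/P).
P₀/P = 1030/777.3 = 1.3251; ln(1.3251) = 0.28149.
z = 8371.0 × 0.28149 = 2356.4 m.

z ≈ 2400 m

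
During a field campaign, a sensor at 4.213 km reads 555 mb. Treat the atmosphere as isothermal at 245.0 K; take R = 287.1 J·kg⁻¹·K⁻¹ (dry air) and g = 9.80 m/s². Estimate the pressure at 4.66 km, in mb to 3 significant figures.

P ≈ 521 mb

Scale height: H = RT/g = 287.1 × 245.0 / 9.80 = 7177.5 m.
Between two levels, P₂ = P₁ exp(−Δz/H) with Δz = z₂ − z₁.
Δz = 4660.0 − 4213.0 = 447.00 m; Δz/H = 447.00/7177.5 = 0.062278.
P₂ = 555 × exp(−0.062278) = 555 × 0.93962 = 521.49 mb.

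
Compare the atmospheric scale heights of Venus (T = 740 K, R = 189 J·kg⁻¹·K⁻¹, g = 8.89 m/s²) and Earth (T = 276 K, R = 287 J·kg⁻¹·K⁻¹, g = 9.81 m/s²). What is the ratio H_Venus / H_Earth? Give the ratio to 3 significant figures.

H = RT/g for each body.
H_Venus = 189 × 740 / 8.89 = 15732 m.
H_Earth = 287 × 276 / 9.81 = 8074.6 m.
H_Venus/H_Earth = 15732/8074.6 = 1.9483.

H_Venus/H_Earth ≈ 1.95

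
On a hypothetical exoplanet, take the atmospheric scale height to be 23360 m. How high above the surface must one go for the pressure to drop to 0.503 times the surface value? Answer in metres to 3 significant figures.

Set P/P₀ = exp(−z/H) = 0.503, so z = −H ln(0.503).
−ln(0.503) = 0.68717; z = 23360 × 0.68717 = 16052 m.

z ≈ 16100 m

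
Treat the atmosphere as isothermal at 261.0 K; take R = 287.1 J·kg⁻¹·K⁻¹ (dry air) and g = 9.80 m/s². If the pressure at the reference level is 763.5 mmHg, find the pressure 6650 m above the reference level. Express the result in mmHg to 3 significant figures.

P ≈ 320 mmHg

Scale height: H = RT/g = 287.1 × 261.0 / 9.80 = 7646.2 m.
Barometric formula: P = P₀ exp(−z/H).
z/H = 6650.0/7646.2 = 0.86971; exp(−0.86971) = 0.41907.
P = 763.5 × 0.41907 = 319.96 mmHg.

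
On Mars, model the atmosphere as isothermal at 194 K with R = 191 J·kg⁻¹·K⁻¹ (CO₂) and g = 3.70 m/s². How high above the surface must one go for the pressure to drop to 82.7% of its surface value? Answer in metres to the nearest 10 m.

Scale height: H = RT/g = 191 × 194 / 3.70 = 10015 m.
Set P/P₀ = exp(−z/H) = 0.827, so z = −H ln(0.827).
−ln(0.827) = 0.18995; z = 10015 × 0.18995 = 1902.3 m.

z ≈ 1900 m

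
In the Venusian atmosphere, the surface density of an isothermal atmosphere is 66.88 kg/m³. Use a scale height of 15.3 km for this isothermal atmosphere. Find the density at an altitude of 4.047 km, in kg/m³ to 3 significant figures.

In an isothermal atmosphere, density decays like pressure: ρ = ρ₀ exp(−z/H).
z/H = 4047.0/15300 = 0.26451; exp(−0.26451) = 0.76758.
ρ = 66.88 × 0.76758 = 51.336 kg/m³.

ρ ≈ 51.3 kg/m³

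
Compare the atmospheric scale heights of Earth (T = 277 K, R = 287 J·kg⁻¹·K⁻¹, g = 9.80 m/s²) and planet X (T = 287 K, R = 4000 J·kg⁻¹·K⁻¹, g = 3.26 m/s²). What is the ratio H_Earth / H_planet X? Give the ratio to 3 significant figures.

H = RT/g for each body.
H_Earth = 287 × 277 / 9.80 = 8112.1 m.
H_planet X = 4000 × 287 / 3.26 = 352150 m.
H_Earth/H_planet X = 8112.1/352150 = 0.023036.

H_Earth/H_planet X ≈ 0.0230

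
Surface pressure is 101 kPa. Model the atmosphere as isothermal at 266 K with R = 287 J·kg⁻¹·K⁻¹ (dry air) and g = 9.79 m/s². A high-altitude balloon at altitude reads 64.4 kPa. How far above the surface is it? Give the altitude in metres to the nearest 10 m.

Scale height: H = RT/g = 287 × 266 / 9.79 = 7798.0 m.
Invert the barometric formula: z = H ln(P₀/P).
P₀/P = 101/64.4 = 1.5683; ln(1.5683) = 0.44999.
z = 7798.0 × 0.44999 = 3509.0 m.

z ≈ 3510 m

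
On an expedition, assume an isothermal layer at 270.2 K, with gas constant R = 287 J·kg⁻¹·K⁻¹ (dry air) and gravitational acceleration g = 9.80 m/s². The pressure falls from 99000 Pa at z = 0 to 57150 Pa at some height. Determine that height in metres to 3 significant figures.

Scale height: H = RT/g = 287 × 270.2 / 9.80 = 7913.0 m.
Invert the barometric formula: z = H ln(P₀/P).
P₀/P = 99000/57150 = 1.7323; ln(1.7323) = 0.54945.
z = 7913.0 × 0.54945 = 4347.8 m.

z ≈ 4350 m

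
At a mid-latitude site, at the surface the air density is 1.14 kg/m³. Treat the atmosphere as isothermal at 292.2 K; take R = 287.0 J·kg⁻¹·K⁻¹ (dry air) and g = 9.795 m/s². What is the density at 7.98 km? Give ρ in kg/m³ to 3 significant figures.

ρ ≈ 0.449 kg/m³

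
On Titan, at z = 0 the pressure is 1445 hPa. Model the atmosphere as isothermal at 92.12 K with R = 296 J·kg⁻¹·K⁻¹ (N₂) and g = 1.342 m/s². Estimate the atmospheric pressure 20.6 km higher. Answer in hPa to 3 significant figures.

P ≈ 524 hPa

Scale height: H = RT/g = 296 × 92.12 / 1.342 = 20319 m.
Barometric formula: P = P₀ exp(−z/H).
z/H = 20600/20319 = 1.0138; exp(−1.0138) = 0.36284.
P = 1445 × 0.36284 = 524.30 hPa.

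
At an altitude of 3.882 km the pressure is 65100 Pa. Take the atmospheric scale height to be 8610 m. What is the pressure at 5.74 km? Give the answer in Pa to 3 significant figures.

Between two levels, P₂ = P₁ exp(−Δz/H) with Δz = z₂ − z₁.
Δz = 5740.0 − 3882.0 = 1858.0 m; Δz/H = 1858.0/8610.0 = 0.21580.
P₂ = 65100 × exp(−0.21580) = 65100 × 0.80590 = 52464 Pa.

P ≈ 52500 Pa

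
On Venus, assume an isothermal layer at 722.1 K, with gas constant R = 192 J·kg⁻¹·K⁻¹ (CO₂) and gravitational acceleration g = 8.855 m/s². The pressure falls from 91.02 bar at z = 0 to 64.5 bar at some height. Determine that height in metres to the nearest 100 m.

z ≈ 5400 m

Scale height: H = RT/g = 192 × 722.1 / 8.855 = 15657 m.
Invert the barometric formula: z = H ln(P₀/P).
P₀/P = 91.02/64.5 = 1.4112; ln(1.4112) = 0.34444.
z = 15657 × 0.34444 = 5392.9 m.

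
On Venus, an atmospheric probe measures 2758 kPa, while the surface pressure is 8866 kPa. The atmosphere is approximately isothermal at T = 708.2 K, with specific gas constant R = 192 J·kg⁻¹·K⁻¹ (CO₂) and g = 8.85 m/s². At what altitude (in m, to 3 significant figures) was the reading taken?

z ≈ 17900 m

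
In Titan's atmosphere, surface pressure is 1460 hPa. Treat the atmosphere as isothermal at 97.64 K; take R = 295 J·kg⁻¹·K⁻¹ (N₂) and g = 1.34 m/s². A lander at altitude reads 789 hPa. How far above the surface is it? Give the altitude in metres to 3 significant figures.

Scale height: H = RT/g = 295 × 97.64 / 1.34 = 21495 m.
Invert the barometric formula: z = H ln(P₀/P).
P₀/P = 1460/789 = 1.8504; ln(1.8504) = 0.61540.
z = 21495 × 0.61540 = 13228 m.

z ≈ 13200 m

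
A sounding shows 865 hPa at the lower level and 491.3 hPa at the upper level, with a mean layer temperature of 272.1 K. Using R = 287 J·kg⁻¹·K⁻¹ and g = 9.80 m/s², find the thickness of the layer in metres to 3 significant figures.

Δz ≈ 4510 m

Hypsometric equation: Δz = (R T̄/g) ln(P₁/P₂).
R T̄/g = 287 × 272.1 / 9.80 = 7968.6 m.
ln(865/491.3) = ln(1.7606) = 0.56565.
Δz = 7968.6 × 0.56565 = 4507.4 m.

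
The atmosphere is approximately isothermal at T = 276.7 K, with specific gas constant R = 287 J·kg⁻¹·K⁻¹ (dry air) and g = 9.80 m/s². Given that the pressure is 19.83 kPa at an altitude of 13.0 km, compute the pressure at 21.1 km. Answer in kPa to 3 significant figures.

Scale height: H = RT/g = 287 × 276.7 / 9.80 = 8103.4 m.
Between two levels, P₂ = P₁ exp(−Δz/H) with Δz = z₂ − z₁.
Δz = 21100 − 13000 = 8100.0 m; Δz/H = 8100.0/8103.4 = 0.99958.
P₂ = 19.83 × exp(−0.99958) = 19.83 × 0.36803 = 7.2980 kPa.

P ≈ 7.30 kPa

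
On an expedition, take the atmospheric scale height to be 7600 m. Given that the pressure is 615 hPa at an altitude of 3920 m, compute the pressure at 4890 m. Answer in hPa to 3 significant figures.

P ≈ 541 hPa

Between two levels, P₂ = P₁ exp(−Δz/H) with Δz = z₂ − z₁.
Δz = 4890.0 − 3920.0 = 970.00 m; Δz/H = 970.00/7600.0 = 0.12763.
P₂ = 615 × exp(−0.12763) = 615 × 0.88018 = 541.31 hPa.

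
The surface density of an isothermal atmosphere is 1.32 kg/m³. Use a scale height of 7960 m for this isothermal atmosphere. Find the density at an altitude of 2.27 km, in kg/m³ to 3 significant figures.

In an isothermal atmosphere, density decays like pressure: ρ = ρ₀ exp(−z/H).
z/H = 2270.0/7960.0 = 0.28518; exp(−0.28518) = 0.75188.
ρ = 1.32 × 0.75188 = 0.99248 kg/m³.

ρ ≈ 0.992 kg/m³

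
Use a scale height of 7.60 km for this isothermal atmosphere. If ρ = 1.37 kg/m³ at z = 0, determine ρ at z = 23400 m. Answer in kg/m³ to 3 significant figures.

ρ ≈ 0.0630 kg/m³

In an isothermal atmosphere, density decays like pressure: ρ = ρ₀ exp(−z/H).
z/H = 23400/7600.0 = 3.0789; exp(−3.0789) = 0.046010.
ρ = 1.37 × 0.046010 = 0.063034 kg/m³.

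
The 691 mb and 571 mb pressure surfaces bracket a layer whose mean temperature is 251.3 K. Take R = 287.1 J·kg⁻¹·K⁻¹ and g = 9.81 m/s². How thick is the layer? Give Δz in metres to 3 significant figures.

Hypsometric equation: Δz = (R T̄/g) ln(P₁/P₂).
R T̄/g = 287.1 × 251.3 / 9.81 = 7354.6 m.
ln(691/571) = ln(1.2102) = 0.19079.
Δz = 7354.6 × 0.19079 = 1403.2 m.

Δz ≈ 1400 m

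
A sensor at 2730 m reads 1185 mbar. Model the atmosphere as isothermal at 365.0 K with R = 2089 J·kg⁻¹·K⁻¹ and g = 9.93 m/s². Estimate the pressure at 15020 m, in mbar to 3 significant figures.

P ≈ 1010 mbar

Scale height: H = RT/g = 2089 × 365.0 / 9.93 = 76786 m.
Between two levels, P₂ = P₁ exp(−Δz/H) with Δz = z₂ − z₁.
Δz = 15020 − 2730.0 = 12290 m; Δz/H = 12290/76786 = 0.16006.
P₂ = 1185 × exp(−0.16006) = 1185 × 0.85209 = 1009.7 mbar.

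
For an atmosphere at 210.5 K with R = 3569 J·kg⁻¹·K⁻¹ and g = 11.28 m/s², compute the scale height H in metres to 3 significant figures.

The scale height of an isothermal atmosphere is H = RT/g.
H = 3569 × 210.5 / 11.28 = 751270/11.28 = 66602 m.

H ≈ 66600 m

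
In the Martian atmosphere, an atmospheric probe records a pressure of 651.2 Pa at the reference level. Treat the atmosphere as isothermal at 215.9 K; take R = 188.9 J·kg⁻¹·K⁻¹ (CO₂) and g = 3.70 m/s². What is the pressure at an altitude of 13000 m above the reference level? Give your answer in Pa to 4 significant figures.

P ≈ 200.2 Pa

Scale height: H = RT/g = 188.9 × 215.9 / 3.70 = 11023 m.
Barometric formula: P = P₀ exp(−z/H).
z/H = 13000/11023 = 1.1794; exp(−1.1794) = 0.30746.
P = 651.2 × 0.30746 = 200.22 Pa.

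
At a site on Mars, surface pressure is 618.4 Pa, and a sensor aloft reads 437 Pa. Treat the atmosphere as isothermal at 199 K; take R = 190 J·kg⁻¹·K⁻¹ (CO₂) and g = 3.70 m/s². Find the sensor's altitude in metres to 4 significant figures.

Scale height: H = RT/g = 190 × 199 / 3.70 = 10219 m.
Invert the barometric formula: z = H ln(P₀/P).
P₀/P = 618.4/437 = 1.4151; ln(1.4151) = 0.34720.
z = 10219 × 0.34720 = 3548.0 m.

z ≈ 3548 m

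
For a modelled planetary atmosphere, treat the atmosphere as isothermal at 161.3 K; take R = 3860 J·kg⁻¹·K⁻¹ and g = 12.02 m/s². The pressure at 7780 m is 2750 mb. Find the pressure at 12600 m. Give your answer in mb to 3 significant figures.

P ≈ 2510 mb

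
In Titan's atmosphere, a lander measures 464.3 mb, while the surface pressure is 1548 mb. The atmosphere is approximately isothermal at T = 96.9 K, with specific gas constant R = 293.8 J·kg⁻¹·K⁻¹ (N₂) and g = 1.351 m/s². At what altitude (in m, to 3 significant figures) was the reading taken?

z ≈ 25400 m

Scale height: H = RT/g = 293.8 × 96.9 / 1.351 = 21073 m.
Invert the barometric formula: z = H ln(P₀/P).
P₀/P = 1548/464.3 = 3.3341; ln(3.3341) = 1.2042.
z = 21073 × 1.2042 = 25376 m.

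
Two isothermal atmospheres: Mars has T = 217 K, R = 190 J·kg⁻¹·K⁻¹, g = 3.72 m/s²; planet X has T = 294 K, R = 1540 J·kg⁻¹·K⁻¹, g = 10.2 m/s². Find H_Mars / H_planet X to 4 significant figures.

H = RT/g for each body.
H_Mars = 190 × 217 / 3.72 = 11083 m.
H_planet X = 1540 × 294 / 10.2 = 44388 m.
H_Mars/H_planet X = 11083/44388 = 0.24968.

H_Mars/H_planet X ≈ 0.2497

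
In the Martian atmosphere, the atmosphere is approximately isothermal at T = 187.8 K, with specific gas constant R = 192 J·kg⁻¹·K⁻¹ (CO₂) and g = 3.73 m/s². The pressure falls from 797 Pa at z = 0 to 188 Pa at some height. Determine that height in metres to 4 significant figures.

z ≈ 13960 m

Scale height: H = RT/g = 192 × 187.8 / 3.73 = 9666.9 m.
Invert the barometric formula: z = H ln(P₀/P).
P₀/P = 797/188 = 4.2394; ln(4.2394) = 1.4444.
z = 9666.9 × 1.4444 = 13963 m.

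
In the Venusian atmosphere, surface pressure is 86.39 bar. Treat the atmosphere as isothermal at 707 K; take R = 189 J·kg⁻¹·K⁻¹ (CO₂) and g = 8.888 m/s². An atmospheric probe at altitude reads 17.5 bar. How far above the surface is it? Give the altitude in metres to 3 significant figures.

Scale height: H = RT/g = 189 × 707 / 8.888 = 15034 m.
Invert the barometric formula: z = H ln(P₀/P).
P₀/P = 86.39/17.5 = 4.9366; ln(4.9366) = 1.5967.
z = 15034 × 1.5967 = 24005 m.

z ≈ 24000 m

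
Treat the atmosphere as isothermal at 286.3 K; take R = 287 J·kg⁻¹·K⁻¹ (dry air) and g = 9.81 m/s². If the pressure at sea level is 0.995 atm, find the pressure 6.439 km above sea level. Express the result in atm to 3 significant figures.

Scale height: H = RT/g = 287 × 286.3 / 9.81 = 8376.0 m.
Barometric formula: P = P₀ exp(−z/H).
z/H = 6439.0/8376.0 = 0.76874; exp(−0.76874) = 0.46360.
P = 0.995 × 0.46360 = 0.46128 atm.

P ≈ 0.461 atm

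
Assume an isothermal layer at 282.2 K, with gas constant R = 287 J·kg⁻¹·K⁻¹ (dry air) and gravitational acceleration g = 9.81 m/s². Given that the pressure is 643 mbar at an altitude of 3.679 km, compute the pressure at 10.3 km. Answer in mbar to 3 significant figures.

Scale height: H = RT/g = 287 × 282.2 / 9.81 = 8256.0 m.
Between two levels, P₂ = P₁ exp(−Δz/H) with Δz = z₂ − z₁.
Δz = 10300 − 3679.0 = 6621.0 m; Δz/H = 6621.0/8256.0 = 0.80196.
P₂ = 643 × exp(−0.80196) = 643 × 0.44845 = 288.35 mbar.

P ≈ 288 mbar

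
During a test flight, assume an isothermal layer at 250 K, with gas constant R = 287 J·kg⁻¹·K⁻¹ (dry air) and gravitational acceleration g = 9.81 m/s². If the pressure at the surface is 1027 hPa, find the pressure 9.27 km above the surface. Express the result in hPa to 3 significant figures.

P ≈ 289 hPa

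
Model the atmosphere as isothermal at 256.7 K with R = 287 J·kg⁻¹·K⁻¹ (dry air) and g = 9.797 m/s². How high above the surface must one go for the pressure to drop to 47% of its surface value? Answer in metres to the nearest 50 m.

z ≈ 5700 m

Scale height: H = RT/g = 287 × 256.7 / 9.797 = 7519.9 m.
Set P/P₀ = exp(−z/H) = 0.47, so z = −H ln(0.47).
−ln(0.47) = 0.75502; z = 7519.9 × 0.75502 = 5677.7 m.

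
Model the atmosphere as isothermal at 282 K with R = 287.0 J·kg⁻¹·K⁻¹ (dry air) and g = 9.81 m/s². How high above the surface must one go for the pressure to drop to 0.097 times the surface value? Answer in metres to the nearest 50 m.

z ≈ 19250 m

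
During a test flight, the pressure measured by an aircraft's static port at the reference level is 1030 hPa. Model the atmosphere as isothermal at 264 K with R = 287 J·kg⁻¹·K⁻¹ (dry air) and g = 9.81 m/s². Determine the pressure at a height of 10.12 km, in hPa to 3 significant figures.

P ≈ 278 hPa

Scale height: H = RT/g = 287 × 264 / 9.81 = 7723.5 m.
Barometric formula: P = P₀ exp(−z/H).
z/H = 10120/7723.5 = 1.3103; exp(−1.3103) = 0.26974.
P = 1030 × 0.26974 = 277.83 hPa.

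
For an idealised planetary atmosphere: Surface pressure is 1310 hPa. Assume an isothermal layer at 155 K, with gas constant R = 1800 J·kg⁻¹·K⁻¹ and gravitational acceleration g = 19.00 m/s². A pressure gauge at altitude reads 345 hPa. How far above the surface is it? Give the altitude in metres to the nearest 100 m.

Scale height: H = RT/g = 1800 × 155 / 19.00 = 14684 m.
Invert the barometric formula: z = H ln(P₀/P).
P₀/P = 1310/345 = 3.7971; ln(3.7971) = 1.3342.
z = 14684 × 1.3342 = 19591 m.

z ≈ 19600 m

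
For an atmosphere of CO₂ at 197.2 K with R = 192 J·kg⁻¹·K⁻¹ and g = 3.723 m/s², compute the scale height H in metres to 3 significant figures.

The scale height of an isothermal atmosphere is H = RT/g.
H = 192 × 197.2 / 3.723 = 37862/3.723 = 10170 m.

H ≈ 10200 m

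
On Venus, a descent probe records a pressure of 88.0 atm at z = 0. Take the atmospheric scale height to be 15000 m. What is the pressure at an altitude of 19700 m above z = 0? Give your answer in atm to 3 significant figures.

P ≈ 23.7 atm

Barometric formula: P = P₀ exp(−z/H).
z/H = 19700/15000 = 1.3133; exp(−1.3133) = 0.26893.
P = 88.0 × 0.26893 = 23.666 atm.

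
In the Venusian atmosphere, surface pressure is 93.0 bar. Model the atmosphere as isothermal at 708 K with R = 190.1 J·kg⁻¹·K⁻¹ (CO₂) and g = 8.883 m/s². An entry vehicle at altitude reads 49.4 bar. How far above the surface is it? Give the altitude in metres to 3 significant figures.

z ≈ 9590 m

Scale height: H = RT/g = 190.1 × 708 / 8.883 = 15152 m.
Invert the barometric formula: z = H ln(P₀/P).
P₀/P = 93.0/49.4 = 1.8826; ln(1.8826) = 0.63265.
z = 15152 × 0.63265 = 9585.9 m.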